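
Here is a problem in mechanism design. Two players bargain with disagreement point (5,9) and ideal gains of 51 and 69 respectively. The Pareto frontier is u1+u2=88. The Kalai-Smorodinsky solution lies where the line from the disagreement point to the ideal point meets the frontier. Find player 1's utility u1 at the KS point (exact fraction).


Step 1: At the KS point, (u1-d1)/r1 = (u2-d2)/r2 = t and u1+u2 = 88
Step 2: u1 = d1 + r1*t and u2 = d2 + r2*t, so (d1 + r1*t) + (d2 + r2*t) = 88
Step 3: t = (88 - 5 - 9)/(51 + 69) = 74/120 = 37/60
Step 4: u1 = d1 + r1*t = 5 + 51 * 37/60 = 729/20
Step 5: (Check: u2 = d2 + r2*t = 1031/20; u1+u2 = 729/20 + 1031/20 = 88, on the frontier.)

729/20


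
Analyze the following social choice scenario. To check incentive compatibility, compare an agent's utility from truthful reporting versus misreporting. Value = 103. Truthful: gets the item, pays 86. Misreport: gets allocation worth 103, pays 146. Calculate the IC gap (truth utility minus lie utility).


Step 1: U(truth) = value - payment = 103 - 86 = 17
Step 2: U(lie) = allocation - payment = 103 - 146 = -43
Step 3: IC gap = 17 - (-43) = 60

60


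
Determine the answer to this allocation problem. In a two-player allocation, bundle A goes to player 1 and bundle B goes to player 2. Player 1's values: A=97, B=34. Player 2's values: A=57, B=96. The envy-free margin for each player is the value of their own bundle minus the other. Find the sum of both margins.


Step 1: Player 1's margin = v1(A) - v1(B) = 97 - 34 = 63
Step 2: Player 2's margin = v2(B) - v2(A) = 96 - 57 = 39
Step 3: Total margin = 63 + 39 = 102

102


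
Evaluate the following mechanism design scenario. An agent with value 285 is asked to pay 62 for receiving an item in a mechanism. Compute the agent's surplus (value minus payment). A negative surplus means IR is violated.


Step 1: Surplus = value - payment = 285 - 62 = 223
Step 2: IR is satisfied (surplus >= 0)

223


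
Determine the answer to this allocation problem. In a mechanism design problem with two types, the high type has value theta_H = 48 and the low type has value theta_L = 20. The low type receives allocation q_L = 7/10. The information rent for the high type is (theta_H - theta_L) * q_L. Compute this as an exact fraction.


Step 1: theta_H - theta_L = 48 - 20 = 28
Step 2: Information rent = (theta_H - theta_L) * q_L
Step 3: = 28 * 7/10
Step 4: = 98/5

98/5


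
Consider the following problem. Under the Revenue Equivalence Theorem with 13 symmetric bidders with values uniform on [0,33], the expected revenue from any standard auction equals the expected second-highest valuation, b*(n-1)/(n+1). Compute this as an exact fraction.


Step 1: By Revenue Equivalence, expected revenue = b*(n-1)/(n+1)
Step 2: Substituting n = 13, b = 33
Step 3: Revenue = 33*(13-1)/(13+1) = 33*12/14
Step 4: Revenue = 396/14 = 198/7

198/7


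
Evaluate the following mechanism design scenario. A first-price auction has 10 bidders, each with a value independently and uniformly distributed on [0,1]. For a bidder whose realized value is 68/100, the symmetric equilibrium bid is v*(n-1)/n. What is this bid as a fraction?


Step 1: The symmetric BNE bidding function is b(v) = v * (n-1) / n
Step 2: Substitute v = 17/25 and n = 10
Step 3: b = 17/25 * 9/10
Step 4: b = 153/250

153/250


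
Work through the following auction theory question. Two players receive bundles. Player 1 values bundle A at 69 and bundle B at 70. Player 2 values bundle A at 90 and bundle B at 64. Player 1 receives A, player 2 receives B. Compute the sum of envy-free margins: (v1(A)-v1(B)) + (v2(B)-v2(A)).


Step 1: Player 1's margin = v1(A) - v1(B) = 69 - 70 = -1
Step 2: Player 2's margin = v2(B) - v2(A) = 64 - 90 = -26
Step 3: Total margin = -1 + -26 = -27

-27


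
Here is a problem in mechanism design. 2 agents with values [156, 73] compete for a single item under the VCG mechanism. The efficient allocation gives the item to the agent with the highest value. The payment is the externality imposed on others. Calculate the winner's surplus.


Step 1: The winner is the agent with the highest value: agent 0 with value 156
Step 2: Values of other agents: [73]
Step 3: VCG payment = max of others' values = 73
Step 4: Surplus = 156 - 73 = 83

83


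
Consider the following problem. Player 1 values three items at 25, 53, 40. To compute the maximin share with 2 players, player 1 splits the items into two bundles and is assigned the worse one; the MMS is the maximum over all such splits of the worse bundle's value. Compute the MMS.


Step 1: Item values = 25, 53, 40
Step 2: Enumerate all 2-bundle partitions and take the smaller bundle:
  Partition 1: {25} vs {53,40} -> bundles 25, 93; min = 25
  Partition 2: {53} vs {25,40} -> bundles 53, 65; min = 53
  Partition 3: {40} vs {25,53} -> bundles 40, 78; min = 40
Step 3: MMS = max(25, 53, 40) = 53

53


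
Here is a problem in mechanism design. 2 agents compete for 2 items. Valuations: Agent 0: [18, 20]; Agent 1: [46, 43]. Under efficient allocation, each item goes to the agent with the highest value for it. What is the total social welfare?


Step 1: For each item, find the maximum value among all agents.
Step 2: Item 0 -> Agent 1 (value 46)
Step 3: Item 1 -> Agent 1 (value 43)
Step 4: Total welfare = 46 + 43 = 89

89


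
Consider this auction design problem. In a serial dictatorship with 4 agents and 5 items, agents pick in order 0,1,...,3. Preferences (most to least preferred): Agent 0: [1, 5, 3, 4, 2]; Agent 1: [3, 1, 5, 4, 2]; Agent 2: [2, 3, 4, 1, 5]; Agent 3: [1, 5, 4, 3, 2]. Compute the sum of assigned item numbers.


Step 1: Agent 0 picks item 1
Step 2: Agent 1 picks item 3
Step 3: Agent 2 picks item 2
Step 4: Agent 3 picks item 5
Step 5: Sum = 1 + 3 + 2 + 5 = 11

11


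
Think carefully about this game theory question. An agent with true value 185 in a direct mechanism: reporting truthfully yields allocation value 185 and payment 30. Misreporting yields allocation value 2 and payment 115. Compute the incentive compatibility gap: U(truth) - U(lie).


Step 1: U(truth) = value - payment = 185 - 30 = 155
Step 2: U(lie) = allocation - payment = 2 - 115 = -113
Step 3: IC gap = 155 - (-113) = 268

268


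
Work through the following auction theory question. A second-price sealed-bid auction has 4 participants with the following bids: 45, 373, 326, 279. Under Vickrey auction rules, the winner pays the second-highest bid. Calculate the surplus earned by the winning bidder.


Step 1: Sort bids in descending order: 373, 326, 279, 45
Step 2: The winning bid is the highest: 373
Step 3: The payment equals the second-highest bid: 326
Step 4: Surplus = winner's bid - payment = 373 - 326 = 47

47


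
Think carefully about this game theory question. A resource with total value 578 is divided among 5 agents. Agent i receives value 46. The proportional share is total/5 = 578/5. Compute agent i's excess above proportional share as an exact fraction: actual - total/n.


Step 1: Proportional share = 578/5
Step 2: Agent's actual allocation = 46
Step 3: Excess = 46 - 578/5 = -348/5

-348/5


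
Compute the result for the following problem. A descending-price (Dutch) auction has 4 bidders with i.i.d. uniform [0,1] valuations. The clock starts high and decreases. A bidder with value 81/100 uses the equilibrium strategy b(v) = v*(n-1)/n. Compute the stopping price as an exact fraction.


Step 1: Dutch auctions are strategically equivalent to first-price auctions
Step 2: The equilibrium bid is b(v) = v*(n-1)/n
Step 3: b = 81/100 * 3/4
Step 4: b = 243/400

243/400


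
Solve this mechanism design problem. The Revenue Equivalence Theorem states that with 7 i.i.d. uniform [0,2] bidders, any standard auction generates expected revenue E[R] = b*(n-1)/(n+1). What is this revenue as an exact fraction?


Step 1: By Revenue Equivalence, expected revenue = b*(n-1)/(n+1)
Step 2: Substituting n = 7, b = 2
Step 3: Revenue = 2*(7-1)/(7+1) = 2*6/8
Step 4: Revenue = 12/8 = 3/2

3/2


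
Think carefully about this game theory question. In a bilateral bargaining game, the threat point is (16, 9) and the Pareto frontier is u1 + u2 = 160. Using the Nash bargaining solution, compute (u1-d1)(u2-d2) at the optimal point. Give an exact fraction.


Step 1: The Nash solution splits surplus symmetrically above the disagreement point
Step 2: u1 = (total + d1 - d2)/2 = (160 + 16 - 9)/2 = 167/2
Step 3: u2 = (total - d1 + d2)/2 = (160 - 16 + 9)/2 = 153/2
Step 4: Nash product = (167/2 - 16) * (153/2 - 9)
Step 5: = 135/2 * 135/2 = 18225/4

18225/4


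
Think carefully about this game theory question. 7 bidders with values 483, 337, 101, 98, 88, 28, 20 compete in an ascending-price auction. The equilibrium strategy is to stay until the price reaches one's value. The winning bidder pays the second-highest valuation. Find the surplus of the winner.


Step 1: Identify the highest value: 483
Step 2: Identify the second-highest value: 337
Step 3: The final price = second-highest value = 337
Step 4: Surplus = 483 - 337 = 146

146


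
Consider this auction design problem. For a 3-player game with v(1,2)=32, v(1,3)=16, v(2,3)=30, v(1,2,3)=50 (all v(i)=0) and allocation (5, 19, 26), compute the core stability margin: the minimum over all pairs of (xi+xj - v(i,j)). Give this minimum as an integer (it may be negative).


Step 1: Slack for coalition (1,2): x1+x2 - v12 = 24 - 32 = -8
Step 2: Slack for coalition (1,3): x1+x3 - v13 = 31 - 16 = 15
Step 3: Slack for coalition (2,3): x2+x3 - v23 = 45 - 30 = 15
Step 4: Minimum slack = min(-8, 15, 15) = -8, attained by (1,2); coalition (1,2) can block (slack < 0), so the allocation is not in the core

-8


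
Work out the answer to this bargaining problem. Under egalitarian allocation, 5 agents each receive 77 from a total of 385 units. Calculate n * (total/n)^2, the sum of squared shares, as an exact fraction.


Step 1: Each agent's share = 385/5 = 77
Step 2: Square of each share = (77)^2 = 5929
Step 3: Sum of squares = 5 * 5929 = 29645

29645


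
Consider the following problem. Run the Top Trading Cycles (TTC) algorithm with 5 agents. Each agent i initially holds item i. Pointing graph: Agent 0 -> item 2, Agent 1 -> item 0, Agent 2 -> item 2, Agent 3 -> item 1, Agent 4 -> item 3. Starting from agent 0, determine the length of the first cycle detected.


Step 1: Trace the pointer graph from agent 0: 0 -> 2 -> 2
Step 2: A cycle is detected when we revisit agent 2
Step 3: The cycle is: 2 -> 2
Step 4: Cycle length = 1

1


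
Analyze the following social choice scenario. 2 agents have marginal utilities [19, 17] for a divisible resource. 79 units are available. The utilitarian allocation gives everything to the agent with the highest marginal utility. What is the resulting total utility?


Step 1: The marginal utilities are [19, 17]
Step 2: The highest marginal utility is 19
Step 3: All 79 units go to that agent
Step 4: Total utility = 19 * 79 = 1501

1501


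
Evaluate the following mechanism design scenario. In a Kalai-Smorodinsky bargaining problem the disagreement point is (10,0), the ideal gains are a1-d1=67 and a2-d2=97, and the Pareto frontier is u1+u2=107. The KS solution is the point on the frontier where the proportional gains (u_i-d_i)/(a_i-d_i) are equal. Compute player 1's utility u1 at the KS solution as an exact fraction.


Step 1: At the KS point, (u1-d1)/r1 = (u2-d2)/r2 = t and u1+u2 = 107
Step 2: u1 = d1 + r1*t and u2 = d2 + r2*t, so (d1 + r1*t) + (d2 + r2*t) = 107
Step 3: t = (107 - 10 - 0)/(67 + 97) = 97/164
Step 4: u1 = d1 + r1*t = 10 + 67 * 97/164 = 8139/164
Step 5: (Check: u2 = d2 + r2*t = 9409/164; u1+u2 = 8139/164 + 9409/164 = 107, on the frontier.)

8139/164


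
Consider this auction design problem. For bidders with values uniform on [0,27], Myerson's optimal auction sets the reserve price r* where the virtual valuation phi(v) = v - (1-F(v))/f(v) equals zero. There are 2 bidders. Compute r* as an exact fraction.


Step 1: For U[0,27], F(v) = v/27 and f(v) = 1/27
Step 2: phi(v) = v - (1 - v/27)/(1/27) = v - (27 - v) = 2v - 27
Step 3: Set phi(r*) = 0: 2r* - 27 = 0
Step 4: r* = 27/2 (the number of bidders n = 2 does not enter)

27/2


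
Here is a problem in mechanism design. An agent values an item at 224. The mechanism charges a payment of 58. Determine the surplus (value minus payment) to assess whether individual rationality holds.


Step 1: Surplus = value - payment = 224 - 58 = 166
Step 2: IR is satisfied (surplus >= 0)

166


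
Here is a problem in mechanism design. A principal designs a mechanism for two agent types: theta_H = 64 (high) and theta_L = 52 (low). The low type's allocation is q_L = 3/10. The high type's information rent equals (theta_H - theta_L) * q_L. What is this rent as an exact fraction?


Step 1: theta_H - theta_L = 64 - 52 = 12
Step 2: Information rent = (theta_H - theta_L) * q_L
Step 3: = 12 * 3/10
Step 4: = 18/5

18/5


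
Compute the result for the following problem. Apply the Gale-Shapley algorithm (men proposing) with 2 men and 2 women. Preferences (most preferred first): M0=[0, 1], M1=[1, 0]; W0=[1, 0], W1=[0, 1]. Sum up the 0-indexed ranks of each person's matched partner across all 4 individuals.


Step 1: Run Gale-Shapley (men propose, women hold best offer):
  M0 proposes to W0; she accepts
  M1 proposes to W1; she accepts
Step 2: Final matching: W0-M0, W1-M1
Step 3: 0-indexed ranks (man's rank of his match, then woman's): 0 + 1 + 0 + 1
Step 4: Total rank sum = 2

2


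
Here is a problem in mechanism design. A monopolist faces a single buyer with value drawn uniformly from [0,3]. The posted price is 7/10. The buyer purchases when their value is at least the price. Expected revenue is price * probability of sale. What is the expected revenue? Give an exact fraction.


Step 1: Posted price r = 7/10, value support [0,3]
Step 2: P(v >= r) = (3 - 7/10)/3 = 23/30
Step 3: Expected revenue = r * P(v >= r) = 7/10 * 23/30
Step 4: Revenue = 161/300

161/300


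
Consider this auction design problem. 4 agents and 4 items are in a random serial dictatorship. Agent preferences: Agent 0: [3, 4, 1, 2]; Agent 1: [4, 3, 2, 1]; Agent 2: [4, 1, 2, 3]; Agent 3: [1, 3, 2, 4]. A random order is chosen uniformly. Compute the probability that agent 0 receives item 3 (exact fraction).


Step 1: Agent 0 wants item 3
Step 2: There are 24 possible orderings of agents
Step 3: In 19 orderings, agent 0 gets item 3
Step 4: Probability = 19/24

19/24


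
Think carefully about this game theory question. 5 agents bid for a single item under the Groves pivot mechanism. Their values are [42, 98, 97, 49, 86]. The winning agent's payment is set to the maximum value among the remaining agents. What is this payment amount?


Step 1: The efficient winner is agent 1 with value 98
Step 2: Other agents' values: [42, 97, 49, 86]
Step 3: Pivot payment = max(others) = 97
Step 4: The winner pays 97

97


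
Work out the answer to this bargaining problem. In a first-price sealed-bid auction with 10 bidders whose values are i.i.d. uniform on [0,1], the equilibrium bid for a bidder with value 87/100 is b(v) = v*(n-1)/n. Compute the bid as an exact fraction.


Step 1: The symmetric BNE bidding function is b(v) = v * (n-1) / n
Step 2: Substitute v = 87/100 and n = 10
Step 3: b = 87/100 * 9/10
Step 4: b = 783/1000

783/1000


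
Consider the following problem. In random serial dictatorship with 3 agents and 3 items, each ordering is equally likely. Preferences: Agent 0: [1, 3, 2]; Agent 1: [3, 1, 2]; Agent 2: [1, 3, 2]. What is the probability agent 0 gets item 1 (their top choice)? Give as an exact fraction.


Step 1: Agent 0 wants item 1
Step 2: There are 6 possible orderings of agents
Step 3: In 3 orderings, agent 0 gets item 1
Step 4: Probability = 3/6 = 1/2

1/2


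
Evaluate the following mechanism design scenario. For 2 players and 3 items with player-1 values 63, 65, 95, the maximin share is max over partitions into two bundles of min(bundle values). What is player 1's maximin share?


Step 1: Item values = 63, 65, 95
Step 2: Enumerate all 2-bundle partitions and take the smaller bundle:
  Partition 1: {63} vs {65,95} -> bundles 63, 160; min = 63
  Partition 2: {65} vs {63,95} -> bundles 65, 158; min = 65
  Partition 3: {95} vs {63,65} -> bundles 95, 128; min = 95
Step 3: MMS = max(63, 65, 95) = 95

95


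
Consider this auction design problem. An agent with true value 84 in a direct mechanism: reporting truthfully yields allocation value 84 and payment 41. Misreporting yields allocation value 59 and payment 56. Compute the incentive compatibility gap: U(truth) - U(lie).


Step 1: U(truth) = value - payment = 84 - 41 = 43
Step 2: U(lie) = allocation - payment = 59 - 56 = 3
Step 3: IC gap = 43 - 3 = 40

40


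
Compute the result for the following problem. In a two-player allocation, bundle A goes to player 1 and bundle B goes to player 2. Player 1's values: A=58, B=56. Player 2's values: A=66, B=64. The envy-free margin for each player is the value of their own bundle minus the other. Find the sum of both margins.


Step 1: Player 1's margin = v1(A) - v1(B) = 58 - 56 = 2
Step 2: Player 2's margin = v2(B) - v2(A) = 64 - 66 = -2
Step 3: Total margin = 2 + -2 = 0

0


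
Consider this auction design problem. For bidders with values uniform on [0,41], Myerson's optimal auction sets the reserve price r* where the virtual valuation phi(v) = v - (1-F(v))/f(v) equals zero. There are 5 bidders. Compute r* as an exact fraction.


Step 1: For U[0,41], F(v) = v/41 and f(v) = 1/41
Step 2: phi(v) = v - (1 - v/41)/(1/41) = v - (41 - v) = 2v - 41
Step 3: Set phi(r*) = 0: 2r* - 41 = 0
Step 4: r* = 41/2 (the number of bidders n = 5 does not enter)

41/2


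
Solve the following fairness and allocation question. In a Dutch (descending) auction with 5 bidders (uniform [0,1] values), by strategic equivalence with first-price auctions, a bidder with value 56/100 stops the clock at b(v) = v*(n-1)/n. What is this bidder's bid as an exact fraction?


Step 1: Dutch auctions are strategically equivalent to first-price auctions
Step 2: The equilibrium bid is b(v) = v*(n-1)/n
Step 3: b = 14/25 * 4/5
Step 4: b = 56/125

56/125


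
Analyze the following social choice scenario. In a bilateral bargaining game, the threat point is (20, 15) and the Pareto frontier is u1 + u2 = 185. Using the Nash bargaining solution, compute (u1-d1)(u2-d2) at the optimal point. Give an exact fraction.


Step 1: The Nash solution splits surplus symmetrically above the disagreement point
Step 2: u1 = (total + d1 - d2)/2 = (185 + 20 - 15)/2 = 95
Step 3: u2 = (total - d1 + d2)/2 = (185 - 20 + 15)/2 = 90
Step 4: Nash product = (95 - 20) * (90 - 15)
Step 5: = 75 * 75 = 5625

5625


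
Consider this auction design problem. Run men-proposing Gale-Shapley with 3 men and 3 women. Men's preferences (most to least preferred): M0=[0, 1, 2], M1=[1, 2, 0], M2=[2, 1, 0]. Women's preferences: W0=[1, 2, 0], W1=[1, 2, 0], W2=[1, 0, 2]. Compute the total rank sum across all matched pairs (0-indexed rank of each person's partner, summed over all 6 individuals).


Step 1: Run Gale-Shapley (men propose, women hold best offer):
  M0 proposes to W0; she accepts
  M1 proposes to W1; she accepts
  M2 proposes to W2; she accepts
Step 2: Final matching: W0-M0, W1-M1, W2-M2
Step 3: 0-indexed ranks (man's rank of his match, then woman's): 0 + 2 + 0 + 0 + 0 + 2
Step 4: Total rank sum = 4

4


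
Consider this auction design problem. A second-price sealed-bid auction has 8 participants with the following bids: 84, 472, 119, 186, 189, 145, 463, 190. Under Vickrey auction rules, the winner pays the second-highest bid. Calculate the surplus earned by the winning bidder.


Step 1: Sort bids in descending order: 472, 463, 190, 189, 186, 145, 119, 84
Step 2: The winning bid is the highest: 472
Step 3: The payment equals the second-highest bid: 463
Step 4: Surplus = winner's bid - payment = 472 - 463 = 9

9


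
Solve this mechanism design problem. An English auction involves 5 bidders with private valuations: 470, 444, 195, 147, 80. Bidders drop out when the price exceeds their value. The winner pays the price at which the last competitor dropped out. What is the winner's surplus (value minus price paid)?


Step 1: Identify the highest value: 470
Step 2: Identify the second-highest value: 444
Step 3: The final price = second-highest value = 444
Step 4: Surplus = 470 - 444 = 26

26


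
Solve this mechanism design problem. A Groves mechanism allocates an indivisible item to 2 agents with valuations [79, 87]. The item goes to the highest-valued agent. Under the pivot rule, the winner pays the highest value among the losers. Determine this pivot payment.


Step 1: The efficient winner is agent 1 with value 87
Step 2: Other agents' values: [79]
Step 3: Pivot payment = max(others) = 79
Step 4: The winner pays 79

79


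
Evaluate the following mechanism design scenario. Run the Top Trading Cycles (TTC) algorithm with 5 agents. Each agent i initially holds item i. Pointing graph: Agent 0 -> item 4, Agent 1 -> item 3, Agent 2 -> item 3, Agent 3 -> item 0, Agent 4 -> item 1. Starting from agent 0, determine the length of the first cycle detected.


Step 1: Trace the pointer graph from agent 0: 0 -> 4 -> 1 -> 3 -> 0
Step 2: A cycle is detected when we revisit agent 0
Step 3: The cycle is: 0 -> 4 -> 1 -> 3 -> 0
Step 4: Cycle length = 4

4


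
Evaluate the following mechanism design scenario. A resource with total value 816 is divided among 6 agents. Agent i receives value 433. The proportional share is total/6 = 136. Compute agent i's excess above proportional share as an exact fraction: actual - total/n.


Step 1: Proportional share = 816/6 = 136
Step 2: Agent's actual allocation = 433
Step 3: Excess = 433 - 136 = 297

297


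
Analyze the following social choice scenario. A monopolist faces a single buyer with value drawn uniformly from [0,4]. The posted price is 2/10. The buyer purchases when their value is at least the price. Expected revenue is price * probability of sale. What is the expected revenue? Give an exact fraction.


Step 1: Posted price r = 1/5, value support [0,4]
Step 2: P(v >= r) = (4 - 1/5)/4 = 19/20
Step 3: Expected revenue = r * P(v >= r) = 1/5 * 19/20
Step 4: Revenue = 19/100

19/100


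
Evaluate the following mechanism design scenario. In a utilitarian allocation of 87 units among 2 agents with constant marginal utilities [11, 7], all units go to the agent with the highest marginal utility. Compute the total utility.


Step 1: The marginal utilities are [11, 7]
Step 2: The highest marginal utility is 11
Step 3: All 87 units go to that agent
Step 4: Total utility = 11 * 87 = 957

957


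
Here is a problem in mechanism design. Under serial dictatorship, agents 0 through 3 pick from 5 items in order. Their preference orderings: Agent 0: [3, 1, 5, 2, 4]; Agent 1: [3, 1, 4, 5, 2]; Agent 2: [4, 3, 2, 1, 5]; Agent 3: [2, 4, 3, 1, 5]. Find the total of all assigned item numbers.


Step 1: Agent 0 picks item 3
Step 2: Agent 1 picks item 1
Step 3: Agent 2 picks item 4
Step 4: Agent 3 picks item 2
Step 5: Sum = 3 + 1 + 4 + 2 = 10

10


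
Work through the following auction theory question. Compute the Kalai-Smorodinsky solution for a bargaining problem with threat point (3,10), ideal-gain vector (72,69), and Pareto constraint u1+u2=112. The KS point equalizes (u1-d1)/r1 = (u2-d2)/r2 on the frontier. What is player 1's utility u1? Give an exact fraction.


Step 1: At the KS point, (u1-d1)/r1 = (u2-d2)/r2 = t and u1+u2 = 112
Step 2: u1 = d1 + r1*t and u2 = d2 + r2*t, so (d1 + r1*t) + (d2 + r2*t) = 112
Step 3: t = (112 - 3 - 10)/(72 + 69) = 99/141 = 33/47
Step 4: u1 = d1 + r1*t = 3 + 72 * 33/47 = 2517/47
Step 5: (Check: u2 = d2 + r2*t = 2747/47; u1+u2 = 2517/47 + 2747/47 = 112, on the frontier.)

2517/47


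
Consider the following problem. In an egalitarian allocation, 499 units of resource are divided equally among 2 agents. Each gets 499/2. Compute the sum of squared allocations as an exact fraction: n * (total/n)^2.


Step 1: Each agent's share = 499/2
Step 2: Square of each share = (499/2)^2 = 249001/4
Step 3: Sum of squares = 2 * 249001/4 = 249001/2

249001/2


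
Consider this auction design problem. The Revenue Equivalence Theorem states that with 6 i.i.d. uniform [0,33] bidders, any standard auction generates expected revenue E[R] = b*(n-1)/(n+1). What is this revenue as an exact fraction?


Step 1: By Revenue Equivalence, expected revenue = b*(n-1)/(n+1)
Step 2: Substituting n = 6, b = 33
Step 3: Revenue = 33*(6-1)/(6+1) = 33*5/7
Step 4: Revenue = 165/7

165/7


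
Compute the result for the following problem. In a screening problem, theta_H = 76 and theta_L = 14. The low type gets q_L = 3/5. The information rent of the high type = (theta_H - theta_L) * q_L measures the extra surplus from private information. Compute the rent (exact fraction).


Step 1: theta_H - theta_L = 76 - 14 = 62
Step 2: Information rent = (theta_H - theta_L) * q_L
Step 3: = 62 * 3/5
Step 4: = 186/5

186/5


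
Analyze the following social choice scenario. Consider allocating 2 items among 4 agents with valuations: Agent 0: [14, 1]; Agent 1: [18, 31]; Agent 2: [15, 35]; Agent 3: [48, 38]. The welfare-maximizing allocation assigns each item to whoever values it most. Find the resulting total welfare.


Step 1: For each item, find the maximum value among all agents.
Step 2: Item 0 -> Agent 3 (value 48)
Step 3: Item 1 -> Agent 3 (value 38)
Step 4: Total welfare = 48 + 38 = 86

86


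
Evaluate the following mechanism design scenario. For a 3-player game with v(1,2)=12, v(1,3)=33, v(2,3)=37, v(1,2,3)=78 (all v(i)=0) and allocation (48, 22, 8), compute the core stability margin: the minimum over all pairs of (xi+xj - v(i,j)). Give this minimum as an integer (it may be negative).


Step 1: Slack for coalition (1,2): x1+x2 - v12 = 70 - 12 = 58
Step 2: Slack for coalition (1,3): x1+x3 - v13 = 56 - 33 = 23
Step 3: Slack for coalition (2,3): x2+x3 - v23 = 30 - 37 = -7
Step 4: Minimum slack = min(58, 23, -7) = -7, attained by (2,3); coalition (2,3) can block (slack < 0), so the allocation is not in the core

-7


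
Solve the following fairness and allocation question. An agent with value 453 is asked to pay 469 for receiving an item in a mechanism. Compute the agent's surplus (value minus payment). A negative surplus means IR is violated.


Step 1: Surplus = value - payment = 453 - 469 = -16
Step 2: IR is violated (surplus < 0)

-16


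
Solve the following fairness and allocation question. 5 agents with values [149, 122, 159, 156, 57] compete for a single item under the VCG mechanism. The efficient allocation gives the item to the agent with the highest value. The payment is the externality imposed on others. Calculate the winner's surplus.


Step 1: The winner is the agent with the highest value: agent 2 with value 159
Step 2: Values of other agents: [149, 122, 156, 57]
Step 3: VCG payment = max of others' values = 156
Step 4: Surplus = 159 - 156 = 3

3


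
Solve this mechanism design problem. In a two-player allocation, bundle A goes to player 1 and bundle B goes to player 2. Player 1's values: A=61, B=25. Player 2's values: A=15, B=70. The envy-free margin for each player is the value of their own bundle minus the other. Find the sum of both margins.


Step 1: Player 1's margin = v1(A) - v1(B) = 61 - 25 = 36
Step 2: Player 2's margin = v2(B) - v2(A) = 70 - 15 = 55
Step 3: Total margin = 36 + 55 = 91

91


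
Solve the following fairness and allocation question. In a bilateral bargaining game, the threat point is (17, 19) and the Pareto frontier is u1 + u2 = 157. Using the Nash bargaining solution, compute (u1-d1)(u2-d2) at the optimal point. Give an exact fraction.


Step 1: The Nash solution splits surplus symmetrically above the disagreement point
Step 2: u1 = (total + d1 - d2)/2 = (157 + 17 - 19)/2 = 155/2
Step 3: u2 = (total - d1 + d2)/2 = (157 - 17 + 19)/2 = 159/2
Step 4: Nash product = (155/2 - 17) * (159/2 - 19)
Step 5: = 121/2 * 121/2 = 14641/4

14641/4


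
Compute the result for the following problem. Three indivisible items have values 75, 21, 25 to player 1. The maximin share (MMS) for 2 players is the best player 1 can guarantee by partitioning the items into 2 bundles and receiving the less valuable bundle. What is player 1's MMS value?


Step 1: Item values = 75, 21, 25
Step 2: Enumerate all 2-bundle partitions and take the smaller bundle:
  Partition 1: {75} vs {21,25} -> bundles 75, 46; min = 46
  Partition 2: {21} vs {75,25} -> bundles 21, 100; min = 21
  Partition 3: {25} vs {75,21} -> bundles 25, 96; min = 25
Step 3: MMS = max(46, 21, 25) = 46

46


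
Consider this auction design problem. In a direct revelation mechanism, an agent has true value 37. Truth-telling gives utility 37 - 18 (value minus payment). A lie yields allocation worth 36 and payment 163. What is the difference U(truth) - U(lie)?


Step 1: U(truth) = value - payment = 37 - 18 = 19
Step 2: U(lie) = allocation - payment = 36 - 163 = -127
Step 3: IC gap = 19 - (-127) = 146

146


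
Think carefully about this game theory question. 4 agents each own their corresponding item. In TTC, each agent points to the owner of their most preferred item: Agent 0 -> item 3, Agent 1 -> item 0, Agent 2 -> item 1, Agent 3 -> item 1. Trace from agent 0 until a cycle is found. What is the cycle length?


Step 1: Trace the pointer graph from agent 0: 0 -> 3 -> 1 -> 0
Step 2: A cycle is detected when we revisit agent 0
Step 3: The cycle is: 0 -> 3 -> 1 -> 0
Step 4: Cycle length = 3

3


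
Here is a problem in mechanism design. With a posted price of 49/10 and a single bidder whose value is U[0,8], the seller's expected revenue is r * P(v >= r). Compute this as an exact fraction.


Step 1: Posted price r = 49/10, value support [0,8]
Step 2: P(v >= r) = (8 - 49/10)/8 = 31/80
Step 3: Expected revenue = r * P(v >= r) = 49/10 * 31/80
Step 4: Revenue = 1519/800

1519/800


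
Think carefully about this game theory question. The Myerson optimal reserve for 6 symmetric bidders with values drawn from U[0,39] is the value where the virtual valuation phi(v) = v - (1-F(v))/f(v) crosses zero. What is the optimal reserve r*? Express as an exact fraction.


Step 1: For U[0,39], F(v) = v/39 and f(v) = 1/39
Step 2: phi(v) = v - (1 - v/39)/(1/39) = v - (39 - v) = 2v - 39
Step 3: Set phi(r*) = 0: 2r* - 39 = 0
Step 4: r* = 39/2 (the number of bidders n = 6 does not enter)

39/2


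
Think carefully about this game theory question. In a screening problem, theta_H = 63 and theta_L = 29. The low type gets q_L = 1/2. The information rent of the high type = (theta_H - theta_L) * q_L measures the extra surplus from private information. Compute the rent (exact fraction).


Step 1: theta_H - theta_L = 63 - 29 = 34
Step 2: Information rent = (theta_H - theta_L) * q_L
Step 3: = 34 * 1/2
Step 4: = 17

17


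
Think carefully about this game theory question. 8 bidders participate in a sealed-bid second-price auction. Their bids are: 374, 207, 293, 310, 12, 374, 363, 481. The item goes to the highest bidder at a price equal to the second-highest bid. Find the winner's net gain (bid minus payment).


Step 1: Sort bids in descending order: 481, 374, 374, 363, 310, 293, 207, 12
Step 2: The winning bid is the highest: 481
Step 3: The payment equals the second-highest bid: 374
Step 4: Surplus = winner's bid - payment = 481 - 374 = 107

107


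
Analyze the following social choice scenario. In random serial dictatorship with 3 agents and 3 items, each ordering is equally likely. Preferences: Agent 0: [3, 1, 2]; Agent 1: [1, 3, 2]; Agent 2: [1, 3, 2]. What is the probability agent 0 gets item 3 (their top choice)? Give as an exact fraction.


Step 1: Agent 0 wants item 3
Step 2: There are 6 possible orderings of agents
Step 3: In 4 orderings, agent 0 gets item 3
Step 4: Probability = 4/6 = 2/3

2/3


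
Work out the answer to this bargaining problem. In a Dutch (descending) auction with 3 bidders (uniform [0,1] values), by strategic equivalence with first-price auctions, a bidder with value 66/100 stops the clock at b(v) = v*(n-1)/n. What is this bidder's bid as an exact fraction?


Step 1: Dutch auctions are strategically equivalent to first-price auctions
Step 2: The equilibrium bid is b(v) = v*(n-1)/n
Step 3: b = 33/50 * 2/3
Step 4: b = 11/25

11/25


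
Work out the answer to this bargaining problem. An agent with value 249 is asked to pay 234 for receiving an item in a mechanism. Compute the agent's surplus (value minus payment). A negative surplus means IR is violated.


Step 1: Surplus = value - payment = 249 - 234 = 15
Step 2: IR is satisfied (surplus >= 0)

15


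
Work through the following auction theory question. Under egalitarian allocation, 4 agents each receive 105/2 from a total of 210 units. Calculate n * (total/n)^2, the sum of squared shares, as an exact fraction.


Step 1: Each agent's share = 210/4 = 105/2
Step 2: Square of each share = (105/2)^2 = 11025/4
Step 3: Sum of squares = 4 * 11025/4 = 11025

11025


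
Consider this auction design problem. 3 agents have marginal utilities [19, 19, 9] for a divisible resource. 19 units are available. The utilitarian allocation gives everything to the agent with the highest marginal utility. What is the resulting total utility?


Step 1: The marginal utilities are [19, 19, 9]
Step 2: The highest marginal utility is 19
Step 3: All 19 units go to that agent
Step 4: Total utility = 19 * 19 = 361

361


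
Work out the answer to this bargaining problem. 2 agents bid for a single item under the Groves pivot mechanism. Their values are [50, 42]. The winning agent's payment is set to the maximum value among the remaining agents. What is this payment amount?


Step 1: The efficient winner is agent 0 with value 50
Step 2: Other agents' values: [42]
Step 3: Pivot payment = max(others) = 42
Step 4: The winner pays 42

42


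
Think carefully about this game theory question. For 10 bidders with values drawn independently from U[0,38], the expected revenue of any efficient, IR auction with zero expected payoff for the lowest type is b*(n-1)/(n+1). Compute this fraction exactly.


Step 1: By Revenue Equivalence, expected revenue = b*(n-1)/(n+1)
Step 2: Substituting n = 10, b = 38
Step 3: Revenue = 38*(10-1)/(10+1) = 38*9/11
Step 4: Revenue = 342/11

342/11


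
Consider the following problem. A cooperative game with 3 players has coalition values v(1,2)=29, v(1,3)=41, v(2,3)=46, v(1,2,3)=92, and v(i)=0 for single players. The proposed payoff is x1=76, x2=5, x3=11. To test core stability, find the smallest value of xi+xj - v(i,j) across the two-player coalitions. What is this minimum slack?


Step 1: Slack for coalition (1,2): x1+x2 - v12 = 81 - 29 = 52
Step 2: Slack for coalition (1,3): x1+x3 - v13 = 87 - 41 = 46
Step 3: Slack for coalition (2,3): x2+x3 - v23 = 16 - 46 = -30
Step 4: Minimum slack = min(52, 46, -30) = -30, attained by (2,3); coalition (2,3) can block (slack < 0), so the allocation is not in the core

-30


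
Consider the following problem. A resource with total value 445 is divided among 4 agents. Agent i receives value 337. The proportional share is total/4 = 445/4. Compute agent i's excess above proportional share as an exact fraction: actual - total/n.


Step 1: Proportional share = 445/4
Step 2: Agent's actual allocation = 337
Step 3: Excess = 337 - 445/4 = 903/4

903/4


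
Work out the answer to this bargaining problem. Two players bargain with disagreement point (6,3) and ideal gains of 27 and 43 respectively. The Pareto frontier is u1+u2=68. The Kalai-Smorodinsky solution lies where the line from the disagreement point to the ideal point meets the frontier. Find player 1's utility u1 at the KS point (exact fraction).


Step 1: At the KS point, (u1-d1)/r1 = (u2-d2)/r2 = t and u1+u2 = 68
Step 2: u1 = d1 + r1*t and u2 = d2 + r2*t, so (d1 + r1*t) + (d2 + r2*t) = 68
Step 3: t = (68 - 6 - 3)/(27 + 43) = 59/70
Step 4: u1 = d1 + r1*t = 6 + 27 * 59/70 = 2013/70
Step 5: (Check: u2 = d2 + r2*t = 2747/70; u1+u2 = 2013/70 + 2747/70 = 68, on the frontier.)

2013/70


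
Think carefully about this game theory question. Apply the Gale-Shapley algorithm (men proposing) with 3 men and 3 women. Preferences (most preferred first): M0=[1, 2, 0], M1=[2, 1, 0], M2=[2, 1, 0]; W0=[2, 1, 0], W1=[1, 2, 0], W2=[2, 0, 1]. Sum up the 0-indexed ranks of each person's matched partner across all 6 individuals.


Step 1: Run Gale-Shapley (men propose, women hold best offer):
  M0 proposes to W1; she accepts
  M1 proposes to W2; she accepts
  M2 proposes to W2; she switches from M1
  M1 proposes to W1; she switches from M0
  M0 proposes to W2; rejected
  M0 proposes to W0; she accepts
Step 2: Final matching: W0-M0, W1-M1, W2-M2
Step 3: 0-indexed ranks (man's rank of his match, then woman's): 2 + 2 + 1 + 0 + 0 + 0
Step 4: Total rank sum = 5

5


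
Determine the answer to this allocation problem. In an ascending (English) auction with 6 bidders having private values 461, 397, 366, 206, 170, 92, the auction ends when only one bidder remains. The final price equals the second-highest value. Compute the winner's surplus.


Step 1: Identify the highest value: 461
Step 2: Identify the second-highest value: 397
Step 3: The final price = second-highest value = 397
Step 4: Surplus = 461 - 397 = 64

64


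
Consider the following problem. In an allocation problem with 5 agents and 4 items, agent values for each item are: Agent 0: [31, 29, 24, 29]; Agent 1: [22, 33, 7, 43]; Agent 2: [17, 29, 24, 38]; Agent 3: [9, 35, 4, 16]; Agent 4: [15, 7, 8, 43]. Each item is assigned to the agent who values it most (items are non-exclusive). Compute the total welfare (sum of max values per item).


Step 1: For each item, find the maximum value among all agents.
Step 2: Item 0 -> Agent 0 (value 31)
Step 3: Item 1 -> Agent 3 (value 35)
Step 4: Item 2 -> Agent 0 (value 24)
Step 5: Item 3 -> Agent 1 (value 43)
Step 6: Total welfare = 31 + 35 + 24 + 43 = 133

133


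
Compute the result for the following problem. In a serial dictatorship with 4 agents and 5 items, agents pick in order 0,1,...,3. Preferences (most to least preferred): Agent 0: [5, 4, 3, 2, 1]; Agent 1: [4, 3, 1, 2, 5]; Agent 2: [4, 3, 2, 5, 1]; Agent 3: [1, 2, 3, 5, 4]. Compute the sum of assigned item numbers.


Step 1: Agent 0 picks item 5
Step 2: Agent 1 picks item 4
Step 3: Agent 2 picks item 3
Step 4: Agent 3 picks item 1
Step 5: Sum = 5 + 4 + 3 + 1 = 13

13


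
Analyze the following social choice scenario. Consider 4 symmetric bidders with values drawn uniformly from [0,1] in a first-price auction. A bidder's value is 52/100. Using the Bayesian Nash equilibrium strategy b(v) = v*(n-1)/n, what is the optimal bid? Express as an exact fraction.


Step 1: The symmetric BNE bidding function is b(v) = v * (n-1) / n
Step 2: Substitute v = 13/25 and n = 4
Step 3: b = 13/25 * 3/4
Step 4: b = 39/100

39/100


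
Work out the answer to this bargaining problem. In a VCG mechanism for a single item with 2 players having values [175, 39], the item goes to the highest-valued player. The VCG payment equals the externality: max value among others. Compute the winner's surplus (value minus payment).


Step 1: The winner is the agent with the highest value: agent 0 with value 175
Step 2: Values of other agents: [39]
Step 3: VCG payment = max of others' values = 39
Step 4: Surplus = 175 - 39 = 136

136


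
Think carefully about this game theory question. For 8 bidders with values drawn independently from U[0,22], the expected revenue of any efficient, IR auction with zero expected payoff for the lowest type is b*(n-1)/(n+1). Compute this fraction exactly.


Step 1: By Revenue Equivalence, expected revenue = b*(n-1)/(n+1)
Step 2: Substituting n = 8, b = 22
Step 3: Revenue = 22*(8-1)/(8+1) = 22*7/9
Step 4: Revenue = 154/9

154/9


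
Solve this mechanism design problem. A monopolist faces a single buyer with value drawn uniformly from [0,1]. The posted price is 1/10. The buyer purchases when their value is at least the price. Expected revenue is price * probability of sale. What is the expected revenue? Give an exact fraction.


Step 1: Posted price r = 1/10, value support [0,1]
Step 2: P(v >= r) = (1 - 1/10)/1 = 9/10
Step 3: Expected revenue = r * P(v >= r) = 1/10 * 9/10
Step 4: Revenue = 9/100

9/100
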